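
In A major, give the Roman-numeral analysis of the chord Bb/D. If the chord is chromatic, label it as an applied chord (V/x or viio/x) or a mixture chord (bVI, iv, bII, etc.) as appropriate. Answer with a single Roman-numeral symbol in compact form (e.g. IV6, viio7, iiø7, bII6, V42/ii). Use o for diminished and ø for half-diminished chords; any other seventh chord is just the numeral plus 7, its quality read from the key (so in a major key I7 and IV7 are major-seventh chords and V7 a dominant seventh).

bII6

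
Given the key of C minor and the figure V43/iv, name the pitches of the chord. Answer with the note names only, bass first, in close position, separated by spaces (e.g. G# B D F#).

G Bb C E

The slash means an applied dominant: we want the dominant of iv. In C minor, iv is F minor, and its dominant is built on C.
Building a dominant seventh chord on C gives C-E-G-Bb.
With the 43 figure the chord is in second inversion; from the bass G upward in close position it reads G-Bb-C-E.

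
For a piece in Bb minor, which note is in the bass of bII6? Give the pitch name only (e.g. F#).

Eb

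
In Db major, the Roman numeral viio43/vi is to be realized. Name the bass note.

Eb

The applied chord viio43/vi is rooted on A: A-C-Eb-Gb.
The figure 43 means second inversion — the fifth is in the bass.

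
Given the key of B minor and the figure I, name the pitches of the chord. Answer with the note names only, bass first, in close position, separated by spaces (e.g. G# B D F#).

I is the major tonic (Picardy third), borrowed from the parallel major. In B minor that root is B.
So the chord is B-D#-F#.

B D# F#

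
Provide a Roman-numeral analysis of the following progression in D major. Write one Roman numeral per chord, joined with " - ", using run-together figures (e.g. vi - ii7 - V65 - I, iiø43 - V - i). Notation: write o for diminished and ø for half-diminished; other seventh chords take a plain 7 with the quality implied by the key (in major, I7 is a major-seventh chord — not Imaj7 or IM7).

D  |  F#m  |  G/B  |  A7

I - iii - IV6 - V7

D: major triad on D = scale degree 1 → I.
F#m: minor triad on F# = scale degree 3 → iii.
G/B: major triad on G = scale degree 4 → IV6.
A7 has root A, degree 5 in D major, so V7.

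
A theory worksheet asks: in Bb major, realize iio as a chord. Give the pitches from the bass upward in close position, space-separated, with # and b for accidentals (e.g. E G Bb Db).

Scale degree 2 in Bb major is C; here the chord built on it is altered to a diminished triad. iio is the diminished supertonic triad, borrowed from the parallel minor.
So the chord is C-Eb-Gb.

C Eb Gb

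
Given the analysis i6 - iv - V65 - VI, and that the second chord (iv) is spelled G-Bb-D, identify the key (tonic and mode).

The chord Gm is a minor triad rooted on G; its label is iv.
Counting down 3 scale steps from G places the tonic on D; a minor triad on degree 4 is diatonic only in minor.

D minor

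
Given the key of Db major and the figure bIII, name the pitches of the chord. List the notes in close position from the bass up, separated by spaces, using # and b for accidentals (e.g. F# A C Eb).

Fb Ab Cb

bIII is a major triad on the lowered third degree, borrowed from the parallel minor. In Db major that root is Fb.
So the chord is Fb-Ab-Cb.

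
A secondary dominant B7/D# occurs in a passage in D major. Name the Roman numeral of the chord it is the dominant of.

ii

The chord is a dominant seventh chord on B.
A dominant resolves down a perfect fifth: B → E. In D major, E is scale degree 2, i.e. ii.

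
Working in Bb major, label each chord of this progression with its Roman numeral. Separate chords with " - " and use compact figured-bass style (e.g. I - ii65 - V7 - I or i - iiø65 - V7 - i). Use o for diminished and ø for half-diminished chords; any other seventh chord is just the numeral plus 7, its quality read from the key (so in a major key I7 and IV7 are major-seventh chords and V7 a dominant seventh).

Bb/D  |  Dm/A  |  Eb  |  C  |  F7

I6 - iii64 - IV - V/V - V7

Bb/D has root Bb, degree 1 in Bb major, so I6.
Dm/A: root D is the mediant; minor triad there is iii64.
Eb: root Eb is the subdominant; major triad there is IV.
C: a major triad on C, the applied dominant of V → V/V.
F7: dominant seventh chord on F = scale degree 5 → V7.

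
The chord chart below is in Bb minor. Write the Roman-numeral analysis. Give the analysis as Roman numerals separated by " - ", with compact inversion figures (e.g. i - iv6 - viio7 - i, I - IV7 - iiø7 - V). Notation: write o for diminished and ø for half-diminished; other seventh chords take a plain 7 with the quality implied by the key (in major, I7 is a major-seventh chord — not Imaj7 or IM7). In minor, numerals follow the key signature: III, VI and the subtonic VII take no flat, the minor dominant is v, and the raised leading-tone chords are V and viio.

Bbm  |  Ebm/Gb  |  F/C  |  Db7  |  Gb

Bbm has root Bb, degree 1 in Bb minor, so i.
Ebm/Gb: root Eb is the subdominant; minor triad there is iv6.
F/C: major triad on F = scale degree 5 → V64.
Db7: a dominant seventh chord on Db, the applied dominant of VI → V7/VI.
Gb: root Gb is the submediant; major triad there is VI.

i - iv6 - V64 - V7/VI - VI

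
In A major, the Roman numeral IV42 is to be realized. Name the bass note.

C#

IV in A major has root D; the chord is D-F#-A-C#.
The figure 42 means third inversion — the seventh is in the bass.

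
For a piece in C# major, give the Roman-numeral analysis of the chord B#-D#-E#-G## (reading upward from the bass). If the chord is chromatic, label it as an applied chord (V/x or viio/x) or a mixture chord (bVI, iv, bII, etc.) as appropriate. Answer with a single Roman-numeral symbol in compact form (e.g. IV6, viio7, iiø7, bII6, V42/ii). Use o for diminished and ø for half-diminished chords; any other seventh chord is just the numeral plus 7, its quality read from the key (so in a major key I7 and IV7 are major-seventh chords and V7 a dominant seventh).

V43/vi

Stacked in thirds the chord is E#-G##-B#-D#: a dominant seventh chord on E#.
E# is not a diatonic chord root with this quality in C# major, but it lies a perfect fifth above A# (vi), so the chord functions as an applied dominant of vi.
With B# in the bass the chord is in second inversion, so the figured bass is 43.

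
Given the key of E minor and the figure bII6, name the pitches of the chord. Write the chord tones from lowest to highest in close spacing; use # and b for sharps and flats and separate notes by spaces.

A C F

Scale degree 2 in E minor is F#; lowering it a half step gives F. bII6 is the Neapolitan sixth — a major triad on the lowered second degree, here in its customary first inversion.
So the chord is F-A-C, a major triad.
The figured bass 6 indicates first inversion, placing the third (A) in the bass: A-C-F.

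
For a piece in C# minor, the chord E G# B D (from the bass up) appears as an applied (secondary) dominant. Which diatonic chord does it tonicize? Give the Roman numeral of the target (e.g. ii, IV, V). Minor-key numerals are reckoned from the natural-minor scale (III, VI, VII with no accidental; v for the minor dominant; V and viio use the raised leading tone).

The chord is a dominant seventh chord on E.
A dominant resolves down a perfect fifth: E → A. In C# minor, A is scale degree 6, i.e. VI.

VI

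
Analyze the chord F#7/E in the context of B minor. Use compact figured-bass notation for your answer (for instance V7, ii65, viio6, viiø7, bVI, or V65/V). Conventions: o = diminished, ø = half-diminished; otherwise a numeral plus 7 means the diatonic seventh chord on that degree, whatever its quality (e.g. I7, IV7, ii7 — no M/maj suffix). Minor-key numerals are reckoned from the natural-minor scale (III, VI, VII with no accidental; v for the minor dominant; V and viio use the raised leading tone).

Stacked in thirds the chord is F#-A#-C#-E: a dominant seventh chord on F#.
F# is scale degree 5 in B minor, and a dominant seventh chord on that degree is written V7.
With E in the bass the chord is in third inversion, so the figured bass is 42.

V42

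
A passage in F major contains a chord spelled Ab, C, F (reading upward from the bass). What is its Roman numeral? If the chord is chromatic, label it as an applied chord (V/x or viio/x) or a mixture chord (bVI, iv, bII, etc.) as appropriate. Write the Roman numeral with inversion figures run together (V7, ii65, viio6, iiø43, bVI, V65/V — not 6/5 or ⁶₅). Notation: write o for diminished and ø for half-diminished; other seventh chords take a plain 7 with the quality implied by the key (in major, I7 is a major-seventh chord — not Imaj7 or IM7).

Stacked in thirds the chord is F-Ab-C: a minor triad on F.
F is the first degree of F major. This is the minor tonic, borrowed from the parallel minor.
With Ab in the bass the chord is in first inversion, so the figured bass is 6.

i6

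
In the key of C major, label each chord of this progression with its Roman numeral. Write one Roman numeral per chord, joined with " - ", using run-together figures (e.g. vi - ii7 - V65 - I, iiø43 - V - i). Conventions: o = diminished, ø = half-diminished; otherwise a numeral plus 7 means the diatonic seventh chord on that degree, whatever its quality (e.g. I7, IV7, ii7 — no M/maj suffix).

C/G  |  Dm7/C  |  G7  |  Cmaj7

C/G has root C, degree 1 in C major, so I64.
Dm7/C has root D, degree 2 in C major, so ii42.
G7: root G is the dominant; dominant seventh chord there is V7.
Cmaj7: root C is the tonic; major seventh chord there is I7.

I64 - ii42 - V7 - I7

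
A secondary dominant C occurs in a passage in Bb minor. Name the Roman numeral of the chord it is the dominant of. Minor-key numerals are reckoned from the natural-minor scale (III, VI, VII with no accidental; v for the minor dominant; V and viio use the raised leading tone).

V

The chord is a major triad on C.
A dominant resolves down a perfect fifth: C → F. In Bb minor, F is scale degree 5, i.e. V.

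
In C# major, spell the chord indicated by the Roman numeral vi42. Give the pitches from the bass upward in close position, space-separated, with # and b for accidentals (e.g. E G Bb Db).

G# A# C# E#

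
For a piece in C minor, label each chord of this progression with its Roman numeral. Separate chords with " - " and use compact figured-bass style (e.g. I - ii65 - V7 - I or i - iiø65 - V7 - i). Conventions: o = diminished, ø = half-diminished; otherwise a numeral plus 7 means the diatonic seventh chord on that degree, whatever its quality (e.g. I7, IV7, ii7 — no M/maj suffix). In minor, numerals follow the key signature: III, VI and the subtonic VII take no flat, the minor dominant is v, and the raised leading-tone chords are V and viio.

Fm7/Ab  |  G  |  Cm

Fm7/Ab: minor seventh chord on F = scale degree 4 → iv65.
G: major triad on G = scale degree 5 → V.
Cm: root C is the tonic; minor triad there is i.

iv65 - V - i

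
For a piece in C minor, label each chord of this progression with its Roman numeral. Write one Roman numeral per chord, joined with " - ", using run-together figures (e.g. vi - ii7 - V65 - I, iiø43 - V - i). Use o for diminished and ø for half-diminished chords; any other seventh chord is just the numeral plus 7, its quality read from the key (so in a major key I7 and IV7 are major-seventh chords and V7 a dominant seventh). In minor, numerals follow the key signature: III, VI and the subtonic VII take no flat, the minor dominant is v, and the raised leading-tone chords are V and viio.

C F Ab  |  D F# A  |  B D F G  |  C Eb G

iv64 - V/V - V65 - i

C-F-Ab: minor triad on F = scale degree 4 → iv64.
D-F#-A is the secondary dominant of V (major triad on D): V/V.
B-D-F-G: dominant seventh chord on G = scale degree 5 → V65.
C-Eb-G: root C is the tonic; minor triad there is i.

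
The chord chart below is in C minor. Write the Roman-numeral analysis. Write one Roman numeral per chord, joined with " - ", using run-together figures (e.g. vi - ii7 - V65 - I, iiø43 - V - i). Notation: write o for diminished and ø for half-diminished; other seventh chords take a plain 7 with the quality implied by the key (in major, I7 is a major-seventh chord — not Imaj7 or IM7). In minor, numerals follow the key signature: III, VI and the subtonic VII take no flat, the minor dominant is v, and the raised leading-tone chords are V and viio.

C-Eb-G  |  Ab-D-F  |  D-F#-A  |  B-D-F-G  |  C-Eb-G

C-Eb-G: minor triad on C = scale degree 1 → i.
Ab-D-F: diminished triad on D = scale degree 2 → iio64.
D-F#-A: chromatic; D is V of V, so V/V.
B-D-F-G has root G, degree 5 in C minor, so V65.
C-Eb-G has root C, degree 1 in C minor, so i.

i - iio64 - V/V - V65 - i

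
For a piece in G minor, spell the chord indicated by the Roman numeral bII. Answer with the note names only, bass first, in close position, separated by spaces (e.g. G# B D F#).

Ab C Eb

bII is the Neapolitan chord — a major triad on the lowered second degree. In G minor that root is Ab.
So the chord is Ab-C-Eb.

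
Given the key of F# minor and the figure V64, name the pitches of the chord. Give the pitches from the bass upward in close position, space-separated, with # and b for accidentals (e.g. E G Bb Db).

G# C# E#

In F# minor, the fifth degree is C#. The dominant is major (leading tone raised), so V is a major triad.
That chord is spelled C#-E#-G#.
The figured bass 64 indicates second inversion, placing the fifth (G#) in the bass: G#-C#-E#.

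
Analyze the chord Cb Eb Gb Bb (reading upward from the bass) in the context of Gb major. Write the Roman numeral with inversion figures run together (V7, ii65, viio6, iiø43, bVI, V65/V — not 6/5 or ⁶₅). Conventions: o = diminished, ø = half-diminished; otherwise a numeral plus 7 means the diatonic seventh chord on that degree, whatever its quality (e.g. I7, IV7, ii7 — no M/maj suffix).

The pitches Cb-Eb-Gb-Bb form a major seventh chord rooted on Cb.
In Gb major, Cb is the subdominant; the diatonic major seventh chord there is IV7.

IV7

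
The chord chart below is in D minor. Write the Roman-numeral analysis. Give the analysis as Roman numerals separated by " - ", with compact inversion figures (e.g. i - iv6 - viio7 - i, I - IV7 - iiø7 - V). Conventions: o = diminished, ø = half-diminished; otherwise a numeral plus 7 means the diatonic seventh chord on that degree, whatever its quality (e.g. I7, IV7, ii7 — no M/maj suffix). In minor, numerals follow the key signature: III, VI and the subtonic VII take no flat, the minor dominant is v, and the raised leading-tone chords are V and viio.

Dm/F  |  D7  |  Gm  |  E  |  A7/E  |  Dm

Dm/F has root D, degree 1 in D minor, so i6.
D7: chromatic; D is V of iv, so V7/iv.
Gm has root G, degree 4 in D minor, so iv.
E is the secondary dominant of V (major triad on E): V/V.
A7/E has root A, degree 5 in D minor, so V43.
Dm: root D is the tonic; minor triad there is i.

i6 - V7/iv - iv - V/V - V43 - i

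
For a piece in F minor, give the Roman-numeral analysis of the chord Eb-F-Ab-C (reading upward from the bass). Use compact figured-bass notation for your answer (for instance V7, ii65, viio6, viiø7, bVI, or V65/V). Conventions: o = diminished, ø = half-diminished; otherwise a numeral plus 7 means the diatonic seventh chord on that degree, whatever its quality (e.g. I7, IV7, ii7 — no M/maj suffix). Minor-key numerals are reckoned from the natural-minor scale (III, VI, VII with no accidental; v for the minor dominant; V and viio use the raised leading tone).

i42

The pitches F-Ab-C-Eb form a minor seventh chord rooted on F.
F is scale degree 1 in F minor, and a minor seventh chord on that degree is written i7.
With Eb in the bass the chord is in third inversion, so the figured bass is 42.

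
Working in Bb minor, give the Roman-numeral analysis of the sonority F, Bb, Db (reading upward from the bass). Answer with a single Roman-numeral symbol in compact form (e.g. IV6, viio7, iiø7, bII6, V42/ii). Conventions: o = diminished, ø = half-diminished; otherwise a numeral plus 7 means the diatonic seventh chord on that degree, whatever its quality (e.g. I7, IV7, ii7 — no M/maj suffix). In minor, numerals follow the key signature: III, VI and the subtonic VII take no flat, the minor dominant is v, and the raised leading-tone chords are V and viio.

i64

The pitches Bb-Db-F form a minor triad rooted on Bb.
In Bb minor, Bb is the tonic; the diatonic minor triad there is i.
With F in the bass the chord is in second inversion, so the figured bass is 64.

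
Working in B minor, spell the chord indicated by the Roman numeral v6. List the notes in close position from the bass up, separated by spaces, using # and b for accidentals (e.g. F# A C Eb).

In B minor, the fifth degree is F#, and the diatonic chord built there is a minor triad.
Stacking thirds from F# gives F#-A-C#.
The figured bass 6 indicates first inversion, placing the third (A) in the bass: A-C#-F#.

A C# F#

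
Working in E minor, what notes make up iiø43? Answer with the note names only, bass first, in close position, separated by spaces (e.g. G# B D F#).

C E F# A

The numeral's case and figure indicate a half-diminished seventh chord. In E minor its root, the supertonic, is F#.
That chord is spelled F#-A-C-E.
With the 43 figure the chord is in second inversion; from the bass C upward in close position it reads C-E-F#-A.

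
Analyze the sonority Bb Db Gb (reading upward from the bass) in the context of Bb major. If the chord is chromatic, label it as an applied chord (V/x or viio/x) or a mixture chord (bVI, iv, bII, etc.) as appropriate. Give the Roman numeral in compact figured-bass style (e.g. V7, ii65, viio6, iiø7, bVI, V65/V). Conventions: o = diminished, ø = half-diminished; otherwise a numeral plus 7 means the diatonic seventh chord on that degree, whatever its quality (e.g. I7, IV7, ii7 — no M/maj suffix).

bVI6

Stacked in thirds the chord is Gb-Bb-Db: a major triad on Gb.
Gb is the lowered sixth degree of Bb major (diatonic 6 would be G). This is a major triad on the lowered sixth degree, borrowed from the parallel minor.
With Bb in the bass the chord is in first inversion, so the figured bass is 6.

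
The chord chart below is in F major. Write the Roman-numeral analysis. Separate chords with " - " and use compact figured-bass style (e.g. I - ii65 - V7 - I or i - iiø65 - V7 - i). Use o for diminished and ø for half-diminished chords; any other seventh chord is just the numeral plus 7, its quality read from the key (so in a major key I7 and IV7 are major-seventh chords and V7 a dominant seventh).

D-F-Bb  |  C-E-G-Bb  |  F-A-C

D-F-Bb: root Bb is the subdominant; major triad there is IV6.
C-E-G-Bb has root C, degree 5 in F major, so V7.
F-A-C has root F, degree 1 in F major, so I.

IV6 - V7 - I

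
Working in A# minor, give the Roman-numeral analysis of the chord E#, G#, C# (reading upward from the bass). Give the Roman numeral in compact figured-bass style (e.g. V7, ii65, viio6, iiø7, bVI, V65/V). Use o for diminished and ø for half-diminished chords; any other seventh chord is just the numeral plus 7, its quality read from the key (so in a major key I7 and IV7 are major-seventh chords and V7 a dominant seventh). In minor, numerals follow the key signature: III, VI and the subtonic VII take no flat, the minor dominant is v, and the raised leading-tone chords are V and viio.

III6

The pitches C#-E#-G# form a major triad rooted on C#.
In A# minor, C# is the mediant; the diatonic major triad there is III.
With E# in the bass the chord is in first inversion, so the figured bass is 6.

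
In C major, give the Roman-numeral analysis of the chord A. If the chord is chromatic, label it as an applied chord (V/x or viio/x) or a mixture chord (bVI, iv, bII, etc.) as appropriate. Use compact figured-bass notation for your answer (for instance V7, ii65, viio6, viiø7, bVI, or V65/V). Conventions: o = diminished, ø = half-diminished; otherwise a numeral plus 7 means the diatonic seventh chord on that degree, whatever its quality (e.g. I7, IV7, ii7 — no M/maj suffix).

V/ii

Stacked in thirds the chord is A-C#-E: a major triad on A.
A is not a diatonic chord root with this quality in C major, but it lies a perfect fifth above D (ii), so the chord functions as an applied dominant of ii.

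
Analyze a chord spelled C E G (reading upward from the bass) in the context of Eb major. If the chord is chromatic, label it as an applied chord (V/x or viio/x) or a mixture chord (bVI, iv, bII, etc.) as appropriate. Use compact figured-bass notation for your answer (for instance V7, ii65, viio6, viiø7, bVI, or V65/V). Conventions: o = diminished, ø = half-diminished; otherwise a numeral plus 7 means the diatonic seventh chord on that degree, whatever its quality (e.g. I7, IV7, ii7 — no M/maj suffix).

V/ii

The pitches C-E-G form a major triad rooted on C.
C is not a diatonic chord root with this quality in Eb major, but it lies a perfect fifth above F (ii), so the chord functions as an applied dominant of ii.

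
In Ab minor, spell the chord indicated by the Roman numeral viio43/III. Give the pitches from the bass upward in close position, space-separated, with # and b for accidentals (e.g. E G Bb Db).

Fb Abb Bb Db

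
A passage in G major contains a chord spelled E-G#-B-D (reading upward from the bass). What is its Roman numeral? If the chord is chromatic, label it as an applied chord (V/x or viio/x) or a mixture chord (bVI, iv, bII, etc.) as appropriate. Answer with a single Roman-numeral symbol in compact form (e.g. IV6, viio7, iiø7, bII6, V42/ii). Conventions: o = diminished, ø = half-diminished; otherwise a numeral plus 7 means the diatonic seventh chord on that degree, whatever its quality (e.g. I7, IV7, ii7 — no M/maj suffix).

V7/ii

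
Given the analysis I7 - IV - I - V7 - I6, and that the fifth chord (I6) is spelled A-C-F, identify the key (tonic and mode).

I6 is given as A-C-F — a major triad with root F.
If F is scale degree 1 and the mode makes that degree carry a major triad, the tonic is F and the mode is major.

F major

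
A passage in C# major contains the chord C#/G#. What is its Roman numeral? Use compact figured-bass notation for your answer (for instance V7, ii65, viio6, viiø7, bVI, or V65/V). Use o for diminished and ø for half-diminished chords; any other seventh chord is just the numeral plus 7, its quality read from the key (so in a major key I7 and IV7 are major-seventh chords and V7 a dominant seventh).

The pitches C#-E#-G# form a major triad rooted on C#.
C# is scale degree 1 in C# major, and a major triad on that degree is written I.
With G# in the bass the chord is in second inversion, so the figured bass is 64.

I64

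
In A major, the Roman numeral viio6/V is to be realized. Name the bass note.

The applied chord viio6/V is rooted on D#: D#-F#-A.
The figure 6 means first inversion — the third is in the bass.

F#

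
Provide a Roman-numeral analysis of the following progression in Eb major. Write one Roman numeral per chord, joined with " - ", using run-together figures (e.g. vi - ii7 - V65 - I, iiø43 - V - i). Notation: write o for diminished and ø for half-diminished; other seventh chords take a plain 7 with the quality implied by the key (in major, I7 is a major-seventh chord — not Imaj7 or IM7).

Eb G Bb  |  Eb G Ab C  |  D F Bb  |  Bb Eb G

I - IV43 - V6 - I64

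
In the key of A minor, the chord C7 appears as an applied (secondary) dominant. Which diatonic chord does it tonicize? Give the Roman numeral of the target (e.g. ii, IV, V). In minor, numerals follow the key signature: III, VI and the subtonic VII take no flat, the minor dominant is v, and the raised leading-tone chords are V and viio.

VI

The chord is a dominant seventh chord on C.
A dominant resolves down a perfect fifth: C → F. In A minor, F is scale degree 6, i.e. VI.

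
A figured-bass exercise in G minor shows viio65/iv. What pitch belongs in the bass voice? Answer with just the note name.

D

The applied chord viio65/iv is rooted on B: B-D-F-Ab.
The figure 65 means first inversion — the third is in the bass.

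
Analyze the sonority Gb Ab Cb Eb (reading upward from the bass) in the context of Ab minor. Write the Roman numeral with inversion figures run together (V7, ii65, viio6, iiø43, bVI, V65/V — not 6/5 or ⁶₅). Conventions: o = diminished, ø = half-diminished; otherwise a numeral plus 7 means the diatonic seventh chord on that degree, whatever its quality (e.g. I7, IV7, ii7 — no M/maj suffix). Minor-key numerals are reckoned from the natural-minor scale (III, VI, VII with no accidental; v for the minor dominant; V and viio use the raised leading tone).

i42

The pitches Ab-Cb-Eb-Gb form a minor seventh chord rooted on Ab.
Ab is scale degree 1 in Ab minor, and a minor seventh chord on that degree is written i7.
With Gb in the bass the chord is in third inversion, so the figured bass is 42.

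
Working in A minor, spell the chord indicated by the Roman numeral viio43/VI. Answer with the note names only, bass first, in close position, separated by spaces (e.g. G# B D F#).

Bb Db E G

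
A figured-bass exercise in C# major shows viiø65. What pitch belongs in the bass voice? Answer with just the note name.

D#

viiø in C# major has root B#; the chord is B#-D#-F#-A#.
The figure 65 means first inversion — the third is in the bass.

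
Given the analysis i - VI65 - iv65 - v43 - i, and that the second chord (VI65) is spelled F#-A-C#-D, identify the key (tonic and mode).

The chord Dmaj7/F# is a major seventh chord rooted on D; its label is VI65.
If D is scale degree 6 and the mode makes that degree carry a major seventh chord, the tonic is F# and the mode is minor.

F# minor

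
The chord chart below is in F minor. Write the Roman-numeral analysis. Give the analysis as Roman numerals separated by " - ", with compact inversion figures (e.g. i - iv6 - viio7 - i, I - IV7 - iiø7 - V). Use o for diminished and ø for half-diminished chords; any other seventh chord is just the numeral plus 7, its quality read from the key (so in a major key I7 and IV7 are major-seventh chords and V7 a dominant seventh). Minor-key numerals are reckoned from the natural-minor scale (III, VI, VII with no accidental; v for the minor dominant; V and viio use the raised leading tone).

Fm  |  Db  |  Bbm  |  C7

Fm: minor triad on F = scale degree 1 → i.
Db: major triad on Db = scale degree 6 → VI.
Bbm has root Bb, degree 4 in F minor, so iv.
C7: root C is the dominant; dominant seventh chord there is V7.

i - VI - iv - V7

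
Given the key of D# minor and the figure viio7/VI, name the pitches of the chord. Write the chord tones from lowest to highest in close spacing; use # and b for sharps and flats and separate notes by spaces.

The slash marks an applied leading-tone chord: viio of VI. In D# minor, VI is B, so the leading tone to it is A#, a half step below.
Building a fully diminished seventh chord on A# gives A#-C#-E-G.

A# C# E G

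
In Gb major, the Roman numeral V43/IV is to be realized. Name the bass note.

The applied chord V43/IV is rooted on Gb: Gb-Bb-Db-Fb.
The figure 43 means second inversion — the fifth is in the bass.

Db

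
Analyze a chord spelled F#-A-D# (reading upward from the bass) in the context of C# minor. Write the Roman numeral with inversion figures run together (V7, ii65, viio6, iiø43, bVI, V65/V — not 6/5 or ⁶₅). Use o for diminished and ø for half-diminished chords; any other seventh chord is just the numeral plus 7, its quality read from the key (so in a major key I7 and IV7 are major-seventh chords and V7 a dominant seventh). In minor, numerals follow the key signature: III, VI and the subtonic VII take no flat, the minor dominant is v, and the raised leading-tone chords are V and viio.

iio6

Stacked in thirds the chord is D#-F#-A: a diminished triad on D#.
D# is scale degree 2 in C# minor, and a diminished triad on that degree is written iio.
With F# in the bass the chord is in first inversion, so the figured bass is 6.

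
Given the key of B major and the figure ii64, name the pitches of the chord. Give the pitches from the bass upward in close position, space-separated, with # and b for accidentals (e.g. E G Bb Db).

G# C# E

In B major, the second degree is C#, and the diatonic chord built there is a minor triad.
That chord is spelled C#-E-G#.
The figured bass 64 indicates second inversion, placing the fifth (G#) in the bass: G#-C#-E.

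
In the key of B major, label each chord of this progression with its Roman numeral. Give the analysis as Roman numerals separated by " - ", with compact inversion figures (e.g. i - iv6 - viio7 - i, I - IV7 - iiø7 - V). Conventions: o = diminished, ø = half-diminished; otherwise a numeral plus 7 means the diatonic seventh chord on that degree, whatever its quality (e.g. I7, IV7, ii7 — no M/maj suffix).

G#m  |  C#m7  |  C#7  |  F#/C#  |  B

G#m: minor triad on G# = scale degree 6 → vi.
C#m7 has root C#, degree 2 in B major, so ii7.
C#7: a dominant seventh chord on C#, the applied dominant of V → V7/V.
F#/C#: major triad on F# = scale degree 5 → V64.
B: major triad on B = scale degree 1 → I.

vi - ii7 - V7/V - V64 - I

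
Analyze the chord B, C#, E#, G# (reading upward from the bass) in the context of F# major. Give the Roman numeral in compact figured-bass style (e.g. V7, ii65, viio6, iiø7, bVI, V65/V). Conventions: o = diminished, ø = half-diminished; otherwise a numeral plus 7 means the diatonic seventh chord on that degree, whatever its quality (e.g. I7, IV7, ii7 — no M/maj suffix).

V42

Stacked in thirds the chord is C#-E#-G#-B: a dominant seventh chord on C#.
In F# major, C# is the dominant; the diatonic dominant seventh chord there is V7.
With B in the bass the chord is in third inversion, so the figured bass is 42.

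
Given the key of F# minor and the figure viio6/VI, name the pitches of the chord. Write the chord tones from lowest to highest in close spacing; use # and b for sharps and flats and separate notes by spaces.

The slash marks an applied leading-tone chord: viio of VI. In F# minor, VI is D, so the leading tone to it is C#, a half step below.
Building a diminished triad on C# gives C#-E-G.
The figured bass 6 indicates first inversion, placing the third (E) in the bass: E-G-C#.

E G C#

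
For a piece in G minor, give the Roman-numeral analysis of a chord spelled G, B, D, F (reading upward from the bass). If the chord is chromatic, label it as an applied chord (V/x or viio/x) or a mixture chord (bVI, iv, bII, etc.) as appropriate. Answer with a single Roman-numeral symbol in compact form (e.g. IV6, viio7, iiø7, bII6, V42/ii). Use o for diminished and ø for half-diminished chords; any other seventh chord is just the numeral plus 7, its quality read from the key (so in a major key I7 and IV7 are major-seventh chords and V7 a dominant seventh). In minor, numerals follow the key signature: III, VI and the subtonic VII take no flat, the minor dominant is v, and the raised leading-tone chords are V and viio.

V7/iv

The pitches G-B-D-F form a dominant seventh chord rooted on G.
G is not a diatonic chord root with this quality in G minor, but it lies a perfect fifth above C (iv), so the chord functions as an applied dominant of iv.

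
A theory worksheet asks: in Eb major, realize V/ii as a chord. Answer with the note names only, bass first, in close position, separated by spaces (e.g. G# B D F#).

C E G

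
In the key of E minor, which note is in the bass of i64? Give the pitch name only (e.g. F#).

i in E minor has root E; the chord is E-G-B.
The figure 64 means second inversion — the fifth is in the bass.

B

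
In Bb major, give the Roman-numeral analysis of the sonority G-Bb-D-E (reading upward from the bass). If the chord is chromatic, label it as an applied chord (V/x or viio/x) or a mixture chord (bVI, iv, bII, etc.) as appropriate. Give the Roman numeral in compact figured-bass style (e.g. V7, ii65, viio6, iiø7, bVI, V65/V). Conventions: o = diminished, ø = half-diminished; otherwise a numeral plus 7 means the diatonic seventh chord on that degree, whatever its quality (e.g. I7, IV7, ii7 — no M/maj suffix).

The pitches E-G-Bb-D form a half-diminished seventh chord rooted on E.
E sits a half step below F (V in Bb major); a diminished chord there is the applied leading-tone chord of V.
With G in the bass the chord is in first inversion, so the figured bass is 65.

viiø65/V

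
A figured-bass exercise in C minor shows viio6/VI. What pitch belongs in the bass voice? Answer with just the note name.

Bb

The applied chord viio6/VI is rooted on G: G-Bb-Db.
The figure 6 means first inversion — the third is in the bass.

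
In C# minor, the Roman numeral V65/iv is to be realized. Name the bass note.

E#

The applied chord V65/iv is rooted on C#: C#-E#-G#-B.
The figure 65 means first inversion — the third is in the bass.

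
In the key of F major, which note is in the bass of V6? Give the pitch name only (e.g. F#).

E

V in F major has root C; the chord is C-E-G.
The figure 6 means first inversion — the third is in the bass.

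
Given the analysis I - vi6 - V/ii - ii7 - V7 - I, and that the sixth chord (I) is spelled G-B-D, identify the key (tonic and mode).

G major

The anchor chord is a major triad on G, labeled I.
If G is scale degree 1 and the mode makes that degree carry a major triad, the tonic is G and the mode is major.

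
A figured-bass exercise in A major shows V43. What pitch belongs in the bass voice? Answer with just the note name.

B

V in A major has root E; the chord is E-G#-B-D.
The figure 43 means second inversion — the fifth is in the bass.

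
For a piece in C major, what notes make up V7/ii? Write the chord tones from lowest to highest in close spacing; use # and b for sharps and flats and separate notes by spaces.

A C# E G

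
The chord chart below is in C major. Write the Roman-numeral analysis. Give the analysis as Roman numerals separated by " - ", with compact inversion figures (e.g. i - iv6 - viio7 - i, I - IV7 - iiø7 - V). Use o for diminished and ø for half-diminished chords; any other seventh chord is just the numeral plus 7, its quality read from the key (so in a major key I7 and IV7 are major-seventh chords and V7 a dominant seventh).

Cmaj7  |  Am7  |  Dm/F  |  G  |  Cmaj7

I7 - vi7 - ii6 - V - I7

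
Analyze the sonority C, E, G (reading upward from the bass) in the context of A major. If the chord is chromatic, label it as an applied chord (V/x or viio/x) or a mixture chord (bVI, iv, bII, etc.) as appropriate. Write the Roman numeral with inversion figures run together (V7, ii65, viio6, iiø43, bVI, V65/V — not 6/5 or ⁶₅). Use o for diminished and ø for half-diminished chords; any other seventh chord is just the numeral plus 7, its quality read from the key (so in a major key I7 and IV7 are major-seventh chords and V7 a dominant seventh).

bIII

The pitches C-E-G form a major triad rooted on C.
C is the lowered third degree of A major (diatonic 3 would be C#). This is a major triad on the lowered third degree, borrowed from the parallel minor.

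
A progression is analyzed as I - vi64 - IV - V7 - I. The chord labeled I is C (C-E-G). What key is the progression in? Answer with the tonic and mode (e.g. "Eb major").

The anchor chord is a major triad on C, labeled I.
If C is scale degree 1 and the mode makes that degree carry a major triad, the tonic is C and the mode is major.

C major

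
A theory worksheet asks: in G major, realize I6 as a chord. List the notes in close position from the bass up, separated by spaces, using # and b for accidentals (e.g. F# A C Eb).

B D G

The numeral's case and figure indicate a major triad. In G major its root, scale degree 1, is G.
Stacking thirds from G gives G-B-D.
The figured bass 6 indicates first inversion, placing the third (B) in the bass: B-D-G.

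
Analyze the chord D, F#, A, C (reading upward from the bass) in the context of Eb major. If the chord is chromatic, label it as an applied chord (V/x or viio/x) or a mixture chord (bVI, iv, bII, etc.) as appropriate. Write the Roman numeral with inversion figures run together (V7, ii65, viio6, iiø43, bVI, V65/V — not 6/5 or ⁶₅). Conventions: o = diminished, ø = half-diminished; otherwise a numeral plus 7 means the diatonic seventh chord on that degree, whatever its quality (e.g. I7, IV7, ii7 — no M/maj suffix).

V7/iii

Stacked in thirds the chord is D-F#-A-C: a dominant seventh chord on D.
D is not a diatonic chord root with this quality in Eb major, but it lies a perfect fifth above G (iii), so the chord functions as an applied dominant of iii.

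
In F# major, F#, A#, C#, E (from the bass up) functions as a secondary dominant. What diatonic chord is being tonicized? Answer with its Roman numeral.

IV

The chord is a dominant seventh chord on F#.
A dominant resolves down a perfect fifth: F# → B. In F# major, B is scale degree 4, i.e. IV.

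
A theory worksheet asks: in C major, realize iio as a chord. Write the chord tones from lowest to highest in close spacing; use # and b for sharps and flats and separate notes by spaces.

Scale degree 2 in C major is D; here the chord built on it is altered to a diminished triad. iio is the diminished supertonic triad, borrowed from the parallel minor.
So the chord is D-F-Ab, a diminished triad.

D F Ab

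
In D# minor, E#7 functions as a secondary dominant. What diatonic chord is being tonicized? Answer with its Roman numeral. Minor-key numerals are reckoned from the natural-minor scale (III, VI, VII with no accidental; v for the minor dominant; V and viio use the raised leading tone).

V

The chord is a dominant seventh chord on E#.
A dominant resolves down a perfect fifth: E# → A#. In D# minor, A# is scale degree 5, i.e. V.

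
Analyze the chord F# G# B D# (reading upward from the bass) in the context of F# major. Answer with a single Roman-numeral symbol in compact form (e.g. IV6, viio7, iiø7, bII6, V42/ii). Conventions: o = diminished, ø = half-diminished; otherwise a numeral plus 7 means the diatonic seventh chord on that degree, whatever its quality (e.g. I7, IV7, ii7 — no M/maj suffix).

ii42

Stacked in thirds the chord is G#-B-D#-F#: a minor seventh chord on G#.
G# is scale degree 2 in F# major, and a minor seventh chord on that degree is written ii7.
With F# in the bass the chord is in third inversion, so the figured bass is 42.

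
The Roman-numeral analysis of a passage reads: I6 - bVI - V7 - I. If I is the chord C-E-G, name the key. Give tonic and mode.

The chord C is a major triad rooted on C; its label is I.
If C is scale degree 1 and the mode makes that degree carry a major triad, the tonic is C and the mode is major.

C major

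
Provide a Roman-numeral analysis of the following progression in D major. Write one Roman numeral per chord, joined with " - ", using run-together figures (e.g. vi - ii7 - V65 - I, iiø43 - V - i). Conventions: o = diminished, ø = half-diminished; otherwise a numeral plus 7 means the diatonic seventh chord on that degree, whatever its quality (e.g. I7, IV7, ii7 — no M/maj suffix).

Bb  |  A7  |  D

bVI - V7 - I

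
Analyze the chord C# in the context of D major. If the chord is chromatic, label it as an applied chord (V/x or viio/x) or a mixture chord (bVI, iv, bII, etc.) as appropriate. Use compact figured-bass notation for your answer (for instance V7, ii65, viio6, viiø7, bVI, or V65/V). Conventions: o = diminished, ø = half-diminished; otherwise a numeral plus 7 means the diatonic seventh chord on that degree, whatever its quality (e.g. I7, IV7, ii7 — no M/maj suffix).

Stacked in thirds the chord is C#-E#-G#: a major triad on C#.
C# is not a diatonic chord root with this quality in D major, but it lies a perfect fifth above F# (iii), so the chord functions as an applied dominant of iii.

V/iii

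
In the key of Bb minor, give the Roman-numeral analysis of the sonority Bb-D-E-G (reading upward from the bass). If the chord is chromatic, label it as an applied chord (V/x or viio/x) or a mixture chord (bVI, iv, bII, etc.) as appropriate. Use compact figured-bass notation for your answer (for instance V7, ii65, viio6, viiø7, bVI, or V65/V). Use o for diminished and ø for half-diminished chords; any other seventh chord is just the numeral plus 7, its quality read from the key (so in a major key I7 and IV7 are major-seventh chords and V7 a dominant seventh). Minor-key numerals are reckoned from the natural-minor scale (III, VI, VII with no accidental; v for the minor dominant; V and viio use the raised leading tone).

The pitches E-G-Bb-D form a half-diminished seventh chord rooted on E.
E sits a half step below F (V in Bb minor); a diminished chord there is the applied leading-tone chord of V.
With Bb in the bass the chord is in second inversion, so the figured bass is 43.

viiø43/V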